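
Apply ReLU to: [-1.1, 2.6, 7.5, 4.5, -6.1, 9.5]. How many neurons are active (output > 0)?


ReLU(x) = max(0, x) for each element:
ReLU(-1.1) = 0
ReLU(2.6) = 2.6
ReLU(7.5) = 7.5
ReLU(4.5) = 4.5
ReLU(-6.1) = 0
ReLU(9.5) = 9.5
Active neurons (>0): 4

4


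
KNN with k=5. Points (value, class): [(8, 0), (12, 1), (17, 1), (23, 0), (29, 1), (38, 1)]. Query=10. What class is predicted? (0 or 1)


Distances from query 10:
Point 8 (class 0): distance = 2
Point 12 (class 1): distance = 2
Point 17 (class 1): distance = 7
Point 23 (class 0): distance = 13
Point 29 (class 1): distance = 19
K=5 nearest neighbors: classes = [0, 1, 1, 0, 1]
Votes for class 1: 3 / 5
Majority vote => class 1

1


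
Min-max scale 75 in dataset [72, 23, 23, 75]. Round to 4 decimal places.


Min = 23, Max = 75
Range = 75 - 23 = 52
Scaled = (x - min) / (max - min)
= (75 - 23) / 52
= 52 / 52
= 1.0000

1.0000


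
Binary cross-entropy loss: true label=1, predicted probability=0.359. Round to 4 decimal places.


For y=1: Loss = -log(p)
= -log(0.359)
= -(-1.0244)
= 1.0244

1.0244


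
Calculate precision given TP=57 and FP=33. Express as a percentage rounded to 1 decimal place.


Precision = TP / (TP + FP) * 100
= 57 / (57 + 33)
= 57 / 90
= 0.6333
= 63.3%

63.3


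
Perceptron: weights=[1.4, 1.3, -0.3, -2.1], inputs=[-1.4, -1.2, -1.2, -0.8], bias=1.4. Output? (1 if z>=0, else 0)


z = w . x + b
= 1.4*-1.4 + 1.3*-1.2 + -0.3*-1.2 + -2.1*-0.8 + 1.4
= -1.96 + -1.56 + 0.36 + 1.68 + 1.4
= -1.48 + 1.4
= -0.08
Since z = -0.08 < 0, output = 0

0


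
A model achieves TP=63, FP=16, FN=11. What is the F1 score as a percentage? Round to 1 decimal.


Precision = TP / (TP + FP) = 63 / 79 = 0.7975
Recall = TP / (TP + FN) = 63 / 74 = 0.8514
F1 = 2 * P * R / (P + R)
= 2 * 0.7975 * 0.8514 / (0.7975 + 0.8514)
= 1.3579 / 1.6488
= 0.8235
As percentage: 82.4%

82.4


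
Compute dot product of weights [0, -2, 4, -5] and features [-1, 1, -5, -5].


Element-wise products:
0 * -1 = 0
-2 * 1 = -2
4 * -5 = -20
-5 * -5 = 25
Sum = 0 + -2 + -20 + 25
= 3

3


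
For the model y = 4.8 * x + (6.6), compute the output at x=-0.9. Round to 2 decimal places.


y = 4.8 * -0.9 + (6.6)
= -4.32 + (6.6)
= 2.28

2.28


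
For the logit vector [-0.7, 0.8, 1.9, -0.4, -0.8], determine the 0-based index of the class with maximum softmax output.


Softmax is a monotonic transformation, so it preserves the argmax.
We need to find the index of the maximum logit.
Index 0: -0.7
Index 1: 0.8
Index 2: 1.9
Index 3: -0.4
Index 4: -0.8
Maximum logit = 1.9 at index 2

2


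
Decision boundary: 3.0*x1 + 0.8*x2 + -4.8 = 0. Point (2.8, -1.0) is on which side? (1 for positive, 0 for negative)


Compute 3.0 * 2.8 + 0.8 * -1.0 + -4.8
= 8.4 + -0.8 + -4.8
= 2.8
Since 2.8 >= 0, the point is on the positive side.

1


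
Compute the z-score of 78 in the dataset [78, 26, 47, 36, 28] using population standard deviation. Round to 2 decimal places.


Mean = (78 + 26 + 47 + 36 + 28) / 5 = 43.0
Variance = sum((x_i - mean)^2) / n = 360.8
Std = sqrt(360.8) = 18.9947
Z = (x - mean) / std
= (78 - 43.0) / 18.9947
= 35.0 / 18.9947
= 1.84

1.84


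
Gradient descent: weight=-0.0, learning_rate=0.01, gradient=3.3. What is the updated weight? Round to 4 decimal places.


w_new = w_old - lr * gradient
= -0.0 - 0.01 * 3.3
= -0.0 - (0.033)
= -0.0330

-0.0330


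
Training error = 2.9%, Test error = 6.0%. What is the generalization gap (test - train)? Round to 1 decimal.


Generalization gap = test_error - train_error
= 6.0 - 2.9
= 3.1%
A moderate gap.

3.1


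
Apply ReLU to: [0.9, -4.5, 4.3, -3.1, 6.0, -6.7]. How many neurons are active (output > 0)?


ReLU(x) = max(0, x) for each element:
ReLU(0.9) = 0.9
ReLU(-4.5) = 0
ReLU(4.3) = 4.3
ReLU(-3.1) = 0
ReLU(6.0) = 6.0
ReLU(-6.7) = 0
Active neurons (>0): 3

3


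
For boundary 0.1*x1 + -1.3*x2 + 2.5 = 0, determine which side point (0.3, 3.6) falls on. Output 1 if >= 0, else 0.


Compute 0.1 * 0.3 + -1.3 * 3.6 + 2.5
= 0.03 + -4.68 + 2.5
= -2.15
Since -2.15 < 0, the point is on the negative side.

0


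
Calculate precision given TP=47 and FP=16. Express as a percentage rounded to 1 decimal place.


Precision = TP / (TP + FP) * 100
= 47 / (47 + 16)
= 47 / 63
= 0.746
= 74.6%

74.6


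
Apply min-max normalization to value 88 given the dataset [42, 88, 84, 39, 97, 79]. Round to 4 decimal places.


Min = 39, Max = 97
Range = 97 - 39 = 58
Scaled = (x - min) / (max - min)
= (88 - 39) / 58
= 49 / 58
= 0.8448

0.8448


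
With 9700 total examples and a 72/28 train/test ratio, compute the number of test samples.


Train samples = 9700 * 72% = 6984
Test samples = 9700 - 6984
= 2716

2716


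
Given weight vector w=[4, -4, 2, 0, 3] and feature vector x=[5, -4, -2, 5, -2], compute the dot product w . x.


Element-wise products:
4 * 5 = 20
-4 * -4 = 16
2 * -2 = -4
0 * 5 = 0
3 * -2 = -6
Sum = 20 + 16 + -4 + 0 + -6
= 26

26


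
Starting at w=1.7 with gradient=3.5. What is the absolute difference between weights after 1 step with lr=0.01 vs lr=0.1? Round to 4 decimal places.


With lr=0.01: w_new = 1.7 - 0.01 * 3.5 = 1.665
With lr=0.1: w_new = 1.7 - 0.1 * 3.5 = 1.35
Absolute difference = |1.665 - 1.35|
= 0.3150

0.3150


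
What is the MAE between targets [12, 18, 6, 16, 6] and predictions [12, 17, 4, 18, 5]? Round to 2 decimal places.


Absolute errors: [0, 1, 2, 2, 1]
Sum of absolute errors = 6
MAE = 6 / 5 = 1.20

1.20


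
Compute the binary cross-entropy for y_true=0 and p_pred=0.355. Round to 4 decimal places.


For y=0: Loss = -log(1-p)
= -log(1 - 0.355)
= -log(0.645)
= -(-0.4385)
= 0.4385

0.4385


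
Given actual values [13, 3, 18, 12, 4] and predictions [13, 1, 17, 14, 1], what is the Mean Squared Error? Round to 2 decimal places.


Differences: [0, 2, 1, -2, 3]
Squared errors: [0, 4, 1, 4, 9]
Sum of squared errors = 18
MSE = 18 / 5 = 3.60

3.60


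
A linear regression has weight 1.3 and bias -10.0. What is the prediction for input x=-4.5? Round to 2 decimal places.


y = 1.3 * -4.5 + (-10.0)
= -5.85 + (-10.0)
= -15.85

-15.85


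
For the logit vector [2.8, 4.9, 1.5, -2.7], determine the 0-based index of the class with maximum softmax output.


Softmax is a monotonic transformation, so it preserves the argmax.
We need to find the index of the maximum logit.
Index 0: 2.8
Index 1: 4.9
Index 2: 1.5
Index 3: -2.7
Maximum logit = 4.9 at index 1

1


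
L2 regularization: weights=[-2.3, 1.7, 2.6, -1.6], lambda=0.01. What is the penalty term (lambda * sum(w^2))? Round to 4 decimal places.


Squaring each weight:
(-2.3)^2 = 5.29
1.7^2 = 2.89
2.6^2 = 6.76
(-1.6)^2 = 2.56
Sum of squares = 17.5
Penalty = 0.01 * 17.5 = 0.1750

0.1750


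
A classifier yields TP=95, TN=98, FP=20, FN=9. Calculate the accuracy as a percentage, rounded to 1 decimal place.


Accuracy = (TP + TN) / (TP + TN + FP + FN) * 100
= (95 + 98) / (95 + 98 + 20 + 9)
= 193 / 222
= 0.8694
= 86.9%

86.9


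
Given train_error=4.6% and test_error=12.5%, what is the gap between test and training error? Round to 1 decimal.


Generalization gap = test_error - train_error
= 12.5 - 4.6
= 7.9%
A moderate gap.

7.9


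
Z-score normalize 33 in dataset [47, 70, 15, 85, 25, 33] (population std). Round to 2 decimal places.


Mean = (47 + 70 + 15 + 85 + 25 + 33) / 6 = 45.8333
Variance = sum((x_i - mean)^2) / n = 611.4722
Std = sqrt(611.4722) = 24.728
Z = (x - mean) / std
= (33 - 45.8333) / 24.728
= -12.8333 / 24.728
= -0.52

-0.52


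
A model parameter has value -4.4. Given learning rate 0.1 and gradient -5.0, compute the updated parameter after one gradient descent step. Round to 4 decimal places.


w_new = w_old - lr * gradient
= -4.4 - 0.1 * -5.0
= -4.4 - (-0.5)
= -3.9000

-3.9000


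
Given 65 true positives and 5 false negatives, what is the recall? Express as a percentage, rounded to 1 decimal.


Recall = TP / (TP + FN) * 100
= 65 / (65 + 5)
= 65 / 70
= 0.9286
= 92.9%

92.9


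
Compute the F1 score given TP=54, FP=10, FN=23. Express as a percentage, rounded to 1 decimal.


Precision = TP / (TP + FP) = 54 / 64 = 0.8438
Recall = TP / (TP + FN) = 54 / 77 = 0.7013
F1 = 2 * P * R / (P + R)
= 2 * 0.8438 * 0.7013 / (0.8438 + 0.7013)
= 1.1834 / 1.545
= 0.766
As percentage: 76.6%

76.6


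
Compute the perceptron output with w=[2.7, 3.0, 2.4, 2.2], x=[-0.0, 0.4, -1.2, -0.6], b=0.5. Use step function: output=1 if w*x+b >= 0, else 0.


z = w . x + b
= 2.7*-0.0 + 3.0*0.4 + 2.4*-1.2 + 2.2*-0.6 + 0.5
= -0.0 + 1.2 + -2.88 + -1.32 + 0.5
= -3.0 + 0.5
= -2.5
Since z = -2.5 < 0, output = 0

0


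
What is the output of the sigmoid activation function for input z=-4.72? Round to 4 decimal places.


sigmoid(z) = 1 / (1 + exp(-z))
exp(-(-4.72)) = exp(4.72) = 112.1683
1 + 112.1683 = 113.1683
1 / 113.1683 = 0.0088

0.0088


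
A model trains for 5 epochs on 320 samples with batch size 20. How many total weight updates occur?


Iterations per epoch = 320 / 20 = 16
Total updates = iterations_per_epoch * epochs
= 16 * 5
= 80

80


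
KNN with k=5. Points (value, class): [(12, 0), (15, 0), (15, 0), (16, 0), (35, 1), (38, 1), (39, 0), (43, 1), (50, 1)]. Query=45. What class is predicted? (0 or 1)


Distances from query 45:
Point 43 (class 1): distance = 2
Point 50 (class 1): distance = 5
Point 39 (class 0): distance = 6
Point 38 (class 1): distance = 7
Point 35 (class 1): distance = 10
K=5 nearest neighbors: classes = [1, 1, 0, 1, 1]
Votes for class 1: 4 / 5
Majority vote => class 1

1


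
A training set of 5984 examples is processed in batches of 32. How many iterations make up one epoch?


Iterations per epoch = dataset_size / batch_size
= 5984 / 32
= 187

187


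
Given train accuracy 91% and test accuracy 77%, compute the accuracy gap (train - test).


Gap = train_accuracy - test_accuracy
= 91 - 77
= 14%
This gap suggests the model is overfitting.

14


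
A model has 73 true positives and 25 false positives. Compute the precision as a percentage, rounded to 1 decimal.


Precision = TP / (TP + FP) * 100
= 73 / (73 + 25)
= 73 / 98
= 0.7449
= 74.5%

74.5


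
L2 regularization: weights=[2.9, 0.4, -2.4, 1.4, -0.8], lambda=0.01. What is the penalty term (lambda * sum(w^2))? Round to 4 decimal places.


Squaring each weight:
2.9^2 = 8.41
0.4^2 = 0.16
(-2.4)^2 = 5.76
1.4^2 = 1.96
(-0.8)^2 = 0.64
Sum of squares = 16.93
Penalty = 0.01 * 16.93 = 0.1693

0.1693


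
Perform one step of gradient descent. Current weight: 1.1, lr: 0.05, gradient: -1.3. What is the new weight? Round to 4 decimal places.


w_new = w_old - lr * gradient
= 1.1 - 0.05 * -1.3
= 1.1 - (-0.065)
= 1.1650

1.1650


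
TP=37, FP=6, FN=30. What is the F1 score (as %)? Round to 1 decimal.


Precision = TP / (TP + FP) = 37 / 43 = 0.8605
Recall = TP / (TP + FN) = 37 / 67 = 0.5522
F1 = 2 * P * R / (P + R)
= 2 * 0.8605 * 0.5522 / (0.8605 + 0.5522)
= 0.9504 / 1.4127
= 0.6727
As percentage: 67.3%

67.3


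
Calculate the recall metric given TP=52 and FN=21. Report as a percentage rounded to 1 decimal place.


Recall = TP / (TP + FN) * 100
= 52 / (52 + 21)
= 52 / 73
= 0.7123
= 71.2%

71.2


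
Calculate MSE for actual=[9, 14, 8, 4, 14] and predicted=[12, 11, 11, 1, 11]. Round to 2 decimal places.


Differences: [-3, 3, -3, 3, 3]
Squared errors: [9, 9, 9, 9, 9]
Sum of squared errors = 45
MSE = 45 / 5 = 9.00

9.00


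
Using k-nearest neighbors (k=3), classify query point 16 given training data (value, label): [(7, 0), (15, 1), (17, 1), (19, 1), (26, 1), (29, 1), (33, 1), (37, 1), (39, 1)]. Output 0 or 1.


Distances from query 16:
Point 15 (class 1): distance = 1
Point 17 (class 1): distance = 1
Point 19 (class 1): distance = 3
K=3 nearest neighbors: classes = [1, 1, 1]
Votes for class 1: 3 / 3
Majority vote => class 1

1


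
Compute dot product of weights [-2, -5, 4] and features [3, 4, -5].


Element-wise products:
-2 * 3 = -6
-5 * 4 = -20
4 * -5 = -20
Sum = -6 + -20 + -20
= -46

-46


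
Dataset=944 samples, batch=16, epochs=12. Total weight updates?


Iterations per epoch = 944 / 16 = 59
Total updates = iterations_per_epoch * epochs
= 59 * 12
= 708

708


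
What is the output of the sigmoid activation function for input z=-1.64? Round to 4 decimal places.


sigmoid(z) = 1 / (1 + exp(-z))
exp(-(-1.64)) = exp(1.64) = 5.1552
1 + 5.1552 = 6.1552
1 / 6.1552 = 0.1625

0.1625


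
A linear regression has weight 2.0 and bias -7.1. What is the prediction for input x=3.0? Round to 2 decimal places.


y = 2.0 * 3.0 + (-7.1)
= 6.0 + (-7.1)
= -1.10

-1.10


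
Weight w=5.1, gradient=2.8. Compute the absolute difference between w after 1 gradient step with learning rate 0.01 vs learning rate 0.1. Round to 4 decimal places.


With lr=0.01: w_new = 5.1 - 0.01 * 2.8 = 5.072
With lr=0.1: w_new = 5.1 - 0.1 * 2.8 = 4.82
Absolute difference = |5.072 - 4.82|
= 0.2520

0.2520


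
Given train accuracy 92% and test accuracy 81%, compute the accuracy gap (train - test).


Gap = train_accuracy - test_accuracy
= 92 - 81
= 11%
This gap suggests the model is overfitting.

11


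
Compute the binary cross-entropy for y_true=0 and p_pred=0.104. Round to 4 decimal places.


For y=0: Loss = -log(1-p)
= -log(1 - 0.104)
= -log(0.896)
= -(-0.1098)
= 0.1098

0.1098


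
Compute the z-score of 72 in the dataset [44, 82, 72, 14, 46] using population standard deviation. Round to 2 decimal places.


Mean = (44 + 82 + 72 + 14 + 46) / 5 = 51.6
Variance = sum((x_i - mean)^2) / n = 568.64
Std = sqrt(568.64) = 23.8462
Z = (x - mean) / std
= (72 - 51.6) / 23.8462
= 20.4 / 23.8462
= 0.86

0.86


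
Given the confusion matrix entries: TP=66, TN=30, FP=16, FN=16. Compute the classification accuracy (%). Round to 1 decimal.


Accuracy = (TP + TN) / (TP + TN + FP + FN) * 100
= (66 + 30) / (66 + 30 + 16 + 16)
= 96 / 128
= 0.75
= 75.0%

75.0


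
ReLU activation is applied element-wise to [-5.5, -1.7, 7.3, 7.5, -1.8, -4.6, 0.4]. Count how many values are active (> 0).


ReLU(x) = max(0, x) for each element:
ReLU(-5.5) = 0
ReLU(-1.7) = 0
ReLU(7.3) = 7.3
ReLU(7.5) = 7.5
ReLU(-1.8) = 0
ReLU(-4.6) = 0
ReLU(0.4) = 0.4
Active neurons (>0): 3

3


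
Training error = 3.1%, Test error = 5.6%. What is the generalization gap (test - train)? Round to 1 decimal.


Generalization gap = test_error - train_error
= 5.6 - 3.1
= 2.5%
A moderate gap.

2.5


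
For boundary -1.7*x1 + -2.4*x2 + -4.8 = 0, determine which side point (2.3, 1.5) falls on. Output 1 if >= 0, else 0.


Compute -1.7 * 2.3 + -2.4 * 1.5 + -4.8
= -3.91 + -3.6 + -4.8
= -12.31
Since -12.31 < 0, the point is on the negative side.

0


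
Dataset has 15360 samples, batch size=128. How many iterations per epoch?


Iterations per epoch = dataset_size / batch_size
= 15360 / 128
= 120

120


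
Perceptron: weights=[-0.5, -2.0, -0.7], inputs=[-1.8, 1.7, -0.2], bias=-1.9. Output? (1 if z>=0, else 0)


z = w . x + b
= -0.5*-1.8 + -2.0*1.7 + -0.7*-0.2 + -1.9
= 0.9 + -3.4 + 0.14 + -1.9
= -2.36 + -1.9
= -4.26
Since z = -4.26 < 0, output = 0

0


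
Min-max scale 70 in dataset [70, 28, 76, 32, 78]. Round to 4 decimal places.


Min = 28, Max = 78
Range = 78 - 28 = 50
Scaled = (x - min) / (max - min)
= (70 - 28) / 50
= 42 / 50
= 0.8400

0.8400


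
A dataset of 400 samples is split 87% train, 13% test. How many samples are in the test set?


Train samples = 400 * 87% = 348
Test samples = 400 - 348
= 52

52


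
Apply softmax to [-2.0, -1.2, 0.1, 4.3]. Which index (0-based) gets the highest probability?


Softmax is a monotonic transformation, so it preserves the argmax.
We need to find the index of the maximum logit.
Index 0: -2.0
Index 1: -1.2
Index 2: 0.1
Index 3: 4.3
Maximum logit = 4.3 at index 3

3


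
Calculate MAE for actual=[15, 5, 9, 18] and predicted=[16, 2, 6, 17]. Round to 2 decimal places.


Absolute errors: [1, 3, 3, 1]
Sum of absolute errors = 8
MAE = 8 / 4 = 2.00

2.00


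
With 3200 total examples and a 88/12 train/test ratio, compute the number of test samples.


Train samples = 3200 * 88% = 2816
Test samples = 3200 - 2816
= 384

384


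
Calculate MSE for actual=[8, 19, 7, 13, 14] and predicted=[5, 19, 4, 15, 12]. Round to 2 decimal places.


Differences: [3, 0, 3, -2, 2]
Squared errors: [9, 0, 9, 4, 4]
Sum of squared errors = 26
MSE = 26 / 5 = 5.20

5.20


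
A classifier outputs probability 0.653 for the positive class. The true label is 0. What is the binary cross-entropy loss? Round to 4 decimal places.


For y=0: Loss = -log(1-p)
= -log(1 - 0.653)
= -log(0.347)
= -(-1.0584)
= 1.0584

1.0584


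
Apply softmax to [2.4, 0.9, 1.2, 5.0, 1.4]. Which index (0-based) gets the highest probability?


Softmax is a monotonic transformation, so it preserves the argmax.
We need to find the index of the maximum logit.
Index 0: 2.4
Index 1: 0.9
Index 2: 1.2
Index 3: 5.0
Index 4: 1.4
Maximum logit = 5.0 at index 3

3


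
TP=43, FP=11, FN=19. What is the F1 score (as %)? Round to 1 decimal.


Precision = TP / (TP + FP) = 43 / 54 = 0.7963
Recall = TP / (TP + FN) = 43 / 62 = 0.6935
F1 = 2 * P * R / (P + R)
= 2 * 0.7963 * 0.6935 / (0.7963 + 0.6935)
= 1.1045 / 1.4898
= 0.7414
As percentage: 74.1%

74.1


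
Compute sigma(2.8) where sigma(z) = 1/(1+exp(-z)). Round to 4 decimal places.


sigmoid(z) = 1 / (1 + exp(-z))
exp(-(2.8)) = exp(-2.8) = 0.0608
1 + 0.0608 = 1.0608
1 / 1.0608 = 0.9427

0.9427


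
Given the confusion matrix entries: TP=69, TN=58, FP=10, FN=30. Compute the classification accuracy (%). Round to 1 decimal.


Accuracy = (TP + TN) / (TP + TN + FP + FN) * 100
= (69 + 58) / (69 + 58 + 10 + 30)
= 127 / 167
= 0.7605
= 76.0%

76.0


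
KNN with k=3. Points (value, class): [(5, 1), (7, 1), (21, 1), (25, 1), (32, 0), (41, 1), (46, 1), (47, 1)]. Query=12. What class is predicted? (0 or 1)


Distances from query 12:
Point 7 (class 1): distance = 5
Point 5 (class 1): distance = 7
Point 21 (class 1): distance = 9
K=3 nearest neighbors: classes = [1, 1, 1]
Votes for class 1: 3 / 3
Majority vote => class 1

1


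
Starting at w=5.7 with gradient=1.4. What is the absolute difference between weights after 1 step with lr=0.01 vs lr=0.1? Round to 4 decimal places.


With lr=0.01: w_new = 5.7 - 0.01 * 1.4 = 5.686
With lr=0.1: w_new = 5.7 - 0.1 * 1.4 = 5.56
Absolute difference = |5.686 - 5.56|
= 0.1260

0.1260


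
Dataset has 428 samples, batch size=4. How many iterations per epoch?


Iterations per epoch = dataset_size / batch_size
= 428 / 4
= 107

107


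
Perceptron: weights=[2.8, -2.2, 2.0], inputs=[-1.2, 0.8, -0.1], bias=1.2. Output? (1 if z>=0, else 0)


z = w . x + b
= 2.8*-1.2 + -2.2*0.8 + 2.0*-0.1 + 1.2
= -3.36 + -1.76 + -0.2 + 1.2
= -5.32 + 1.2
= -4.12
Since z = -4.12 < 0, output = 0

0


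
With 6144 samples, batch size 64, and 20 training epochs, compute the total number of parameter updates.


Iterations per epoch = 6144 / 64 = 96
Total updates = iterations_per_epoch * epochs
= 96 * 20
= 1920

1920


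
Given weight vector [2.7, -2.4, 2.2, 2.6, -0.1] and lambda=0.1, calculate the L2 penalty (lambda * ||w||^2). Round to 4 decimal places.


Squaring each weight:
2.7^2 = 7.29
(-2.4)^2 = 5.76
2.2^2 = 4.84
2.6^2 = 6.76
(-0.1)^2 = 0.01
Sum of squares = 24.66
Penalty = 0.1 * 24.66 = 2.4660

2.4660


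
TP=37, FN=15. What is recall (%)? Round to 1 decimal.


Recall = TP / (TP + FN) * 100
= 37 / (37 + 15)
= 37 / 52
= 0.7115
= 71.2%

71.2


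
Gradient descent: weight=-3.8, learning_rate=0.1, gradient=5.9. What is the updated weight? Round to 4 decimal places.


w_new = w_old - lr * gradient
= -3.8 - 0.1 * 5.9
= -3.8 - (0.59)
= -4.3900

-4.3900


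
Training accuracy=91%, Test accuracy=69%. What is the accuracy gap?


Gap = train_accuracy - test_accuracy
= 91 - 69
= 22%
This large gap strongly indicates overfitting.

22


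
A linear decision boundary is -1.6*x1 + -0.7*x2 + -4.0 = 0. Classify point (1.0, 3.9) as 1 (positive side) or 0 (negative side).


Compute -1.6 * 1.0 + -0.7 * 3.9 + -4.0
= -1.6 + -2.73 + -4.0
= -8.33
Since -8.33 < 0, the point is on the negative side.

0


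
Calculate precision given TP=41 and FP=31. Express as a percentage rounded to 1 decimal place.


Precision = TP / (TP + FP) * 100
= 41 / (41 + 31)
= 41 / 72
= 0.5694
= 56.9%

56.9


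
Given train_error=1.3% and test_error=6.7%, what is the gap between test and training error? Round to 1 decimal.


Generalization gap = test_error - train_error
= 6.7 - 1.3
= 5.4%
A moderate gap.

5.4


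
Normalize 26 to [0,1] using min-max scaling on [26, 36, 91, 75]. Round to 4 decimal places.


Min = 26, Max = 91
Range = 91 - 26 = 65
Scaled = (x - min) / (max - min)
= (26 - 26) / 65
= 0 / 65
= 0.0000

0.0000


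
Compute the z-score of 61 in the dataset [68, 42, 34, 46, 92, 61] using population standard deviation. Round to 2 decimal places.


Mean = (68 + 42 + 34 + 46 + 92 + 61) / 6 = 57.1667
Variance = sum((x_i - mean)^2) / n = 372.8056
Std = sqrt(372.8056) = 19.3082
Z = (x - mean) / std
= (61 - 57.1667) / 19.3082
= 3.8333 / 19.3082
= 0.20

0.20


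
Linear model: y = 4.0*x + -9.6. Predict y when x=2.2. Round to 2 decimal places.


y = 4.0 * 2.2 + (-9.6)
= 8.8 + (-9.6)
= -0.80

-0.80


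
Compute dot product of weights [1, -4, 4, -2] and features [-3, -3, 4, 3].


Element-wise products:
1 * -3 = -3
-4 * -3 = 12
4 * 4 = 16
-2 * 3 = -6
Sum = -3 + 12 + 16 + -6
= 19

19


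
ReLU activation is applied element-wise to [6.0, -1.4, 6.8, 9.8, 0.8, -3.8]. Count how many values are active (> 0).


ReLU(x) = max(0, x) for each element:
ReLU(6.0) = 6.0
ReLU(-1.4) = 0
ReLU(6.8) = 6.8
ReLU(9.8) = 9.8
ReLU(0.8) = 0.8
ReLU(-3.8) = 0
Active neurons (>0): 4

4


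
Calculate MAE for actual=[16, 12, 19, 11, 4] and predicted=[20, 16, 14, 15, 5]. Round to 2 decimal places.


Absolute errors: [4, 4, 5, 4, 1]
Sum of absolute errors = 18
MAE = 18 / 5 = 3.60

3.60


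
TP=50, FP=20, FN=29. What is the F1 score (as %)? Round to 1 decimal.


Precision = TP / (TP + FP) = 50 / 70 = 0.7143
Recall = TP / (TP + FN) = 50 / 79 = 0.6329
F1 = 2 * P * R / (P + R)
= 2 * 0.7143 * 0.6329 / (0.7143 + 0.6329)
= 0.9042 / 1.3472
= 0.6711
As percentage: 67.1%

67.1


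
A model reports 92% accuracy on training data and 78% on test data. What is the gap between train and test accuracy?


Gap = train_accuracy - test_accuracy
= 92 - 78
= 14%
This gap suggests the model is overfitting.

14


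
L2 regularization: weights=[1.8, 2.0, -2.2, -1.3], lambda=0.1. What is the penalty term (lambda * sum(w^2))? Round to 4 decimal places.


Squaring each weight:
1.8^2 = 3.24
2.0^2 = 4.0
(-2.2)^2 = 4.84
(-1.3)^2 = 1.69
Sum of squares = 13.77
Penalty = 0.1 * 13.77 = 1.3770

1.3770


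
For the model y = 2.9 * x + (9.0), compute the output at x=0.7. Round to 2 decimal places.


y = 2.9 * 0.7 + (9.0)
= 2.03 + (9.0)
= 11.03

11.03


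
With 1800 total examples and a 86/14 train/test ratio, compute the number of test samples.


Train samples = 1800 * 86% = 1548
Test samples = 1800 - 1548
= 252

252


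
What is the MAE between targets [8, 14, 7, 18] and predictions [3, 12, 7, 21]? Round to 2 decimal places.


Absolute errors: [5, 2, 0, 3]
Sum of absolute errors = 10
MAE = 10 / 4 = 2.50

2.50


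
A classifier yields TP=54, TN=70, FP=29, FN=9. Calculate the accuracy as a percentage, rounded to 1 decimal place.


Accuracy = (TP + TN) / (TP + TN + FP + FN) * 100
= (54 + 70) / (54 + 70 + 29 + 9)
= 124 / 162
= 0.7654
= 76.5%

76.5


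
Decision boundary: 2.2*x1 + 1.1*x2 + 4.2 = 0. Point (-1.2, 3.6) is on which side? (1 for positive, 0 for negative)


Compute 2.2 * -1.2 + 1.1 * 3.6 + 4.2
= -2.64 + 3.96 + 4.2
= 5.52
Since 5.52 >= 0, the point is on the positive side.

1


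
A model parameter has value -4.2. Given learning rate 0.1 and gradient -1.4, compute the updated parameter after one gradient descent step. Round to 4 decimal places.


w_new = w_old - lr * gradient
= -4.2 - 0.1 * -1.4
= -4.2 - (-0.14)
= -4.0600

-4.0600


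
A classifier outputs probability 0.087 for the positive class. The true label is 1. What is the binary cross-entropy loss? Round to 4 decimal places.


For y=1: Loss = -log(p)
= -log(0.087)
= -(-2.4418)
= 2.4418

2.4418


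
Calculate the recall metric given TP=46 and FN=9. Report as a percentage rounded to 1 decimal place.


Recall = TP / (TP + FN) * 100
= 46 / (46 + 9)
= 46 / 55
= 0.8364
= 83.6%

83.6


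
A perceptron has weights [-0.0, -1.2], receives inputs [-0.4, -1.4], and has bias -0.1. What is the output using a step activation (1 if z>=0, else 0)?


z = w . x + b
= -0.0*-0.4 + -1.2*-1.4 + -0.1
= 0.0 + 1.68 + -0.1
= 1.68 + -0.1
= 1.58
Since z = 1.58 >= 0, output = 1

1


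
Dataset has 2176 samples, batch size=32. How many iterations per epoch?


Iterations per epoch = dataset_size / batch_size
= 2176 / 32
= 68

68


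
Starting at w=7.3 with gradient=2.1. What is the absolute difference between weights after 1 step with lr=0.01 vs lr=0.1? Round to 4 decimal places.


With lr=0.01: w_new = 7.3 - 0.01 * 2.1 = 7.279
With lr=0.1: w_new = 7.3 - 0.1 * 2.1 = 7.09
Absolute difference = |7.279 - 7.09|
= 0.1890

0.1890


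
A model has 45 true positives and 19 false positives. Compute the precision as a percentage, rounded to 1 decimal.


Precision = TP / (TP + FP) * 100
= 45 / (45 + 19)
= 45 / 64
= 0.7031
= 70.3%

70.3


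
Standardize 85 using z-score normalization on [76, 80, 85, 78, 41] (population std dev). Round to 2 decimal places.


Mean = (76 + 80 + 85 + 78 + 41) / 5 = 72.0
Variance = sum((x_i - mean)^2) / n = 249.2
Std = sqrt(249.2) = 15.7861
Z = (x - mean) / std
= (85 - 72.0) / 15.7861
= 13.0 / 15.7861
= 0.82

0.82


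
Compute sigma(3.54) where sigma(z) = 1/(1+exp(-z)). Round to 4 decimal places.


sigmoid(z) = 1 / (1 + exp(-z))
exp(-(3.54)) = exp(-3.54) = 0.029
1 + 0.029 = 1.029
1 / 1.029 = 0.9718

0.9718


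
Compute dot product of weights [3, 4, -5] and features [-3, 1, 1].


Element-wise products:
3 * -3 = -9
4 * 1 = 4
-5 * 1 = -5
Sum = -9 + 4 + -5
= -10

-10


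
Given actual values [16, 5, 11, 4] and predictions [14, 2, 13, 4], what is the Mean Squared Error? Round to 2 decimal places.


Differences: [2, 3, -2, 0]
Squared errors: [4, 9, 4, 0]
Sum of squared errors = 17
MSE = 17 / 4 = 4.25

4.25


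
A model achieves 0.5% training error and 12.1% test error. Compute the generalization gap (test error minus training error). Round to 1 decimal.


Generalization gap = test_error - train_error
= 12.1 - 0.5
= 11.6%
A large gap suggests overfitting.

11.6


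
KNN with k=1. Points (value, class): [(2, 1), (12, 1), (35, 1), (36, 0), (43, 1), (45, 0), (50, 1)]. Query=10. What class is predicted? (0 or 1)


Distances from query 10:
Point 12 (class 1): distance = 2
K=1 nearest neighbors: classes = [1]
Votes for class 1: 1 / 1
Majority vote => class 1

1


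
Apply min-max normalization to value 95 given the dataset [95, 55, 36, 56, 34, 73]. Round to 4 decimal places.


Min = 34, Max = 95
Range = 95 - 34 = 61
Scaled = (x - min) / (max - min)
= (95 - 34) / 61
= 61 / 61
= 1.0000

1.0000


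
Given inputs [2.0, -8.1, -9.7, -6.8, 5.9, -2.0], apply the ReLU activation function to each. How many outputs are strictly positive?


ReLU(x) = max(0, x) for each element:
ReLU(2.0) = 2.0
ReLU(-8.1) = 0
ReLU(-9.7) = 0
ReLU(-6.8) = 0
ReLU(5.9) = 5.9
ReLU(-2.0) = 0
Active neurons (>0): 2

2


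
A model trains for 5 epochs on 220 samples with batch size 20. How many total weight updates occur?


Iterations per epoch = 220 / 20 = 11
Total updates = iterations_per_epoch * epochs
= 11 * 5
= 55

55


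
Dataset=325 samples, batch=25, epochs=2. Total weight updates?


Iterations per epoch = 325 / 25 = 13
Total updates = iterations_per_epoch * epochs
= 13 * 2
= 26

26


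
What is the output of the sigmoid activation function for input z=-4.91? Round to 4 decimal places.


sigmoid(z) = 1 / (1 + exp(-z))
exp(-(-4.91)) = exp(4.91) = 135.6394
1 + 135.6394 = 136.6394
1 / 136.6394 = 0.0073

0.0073


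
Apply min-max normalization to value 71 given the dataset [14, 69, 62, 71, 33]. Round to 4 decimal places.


Min = 14, Max = 71
Range = 71 - 14 = 57
Scaled = (x - min) / (max - min)
= (71 - 14) / 57
= 57 / 57
= 1.0000

1.0000


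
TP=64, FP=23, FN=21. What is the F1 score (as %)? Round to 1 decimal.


Precision = TP / (TP + FP) = 64 / 87 = 0.7356
Recall = TP / (TP + FN) = 64 / 85 = 0.7529
F1 = 2 * P * R / (P + R)
= 2 * 0.7356 * 0.7529 / (0.7356 + 0.7529)
= 1.1078 / 1.4886
= 0.7442
As percentage: 74.4%

74.4


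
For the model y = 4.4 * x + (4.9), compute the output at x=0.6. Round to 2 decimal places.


y = 4.4 * 0.6 + (4.9)
= 2.64 + (4.9)
= 7.54

7.54


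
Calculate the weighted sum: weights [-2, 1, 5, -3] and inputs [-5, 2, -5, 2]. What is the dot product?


Element-wise products:
-2 * -5 = 10
1 * 2 = 2
5 * -5 = -25
-3 * 2 = -6
Sum = 10 + 2 + -25 + -6
= -19

-19


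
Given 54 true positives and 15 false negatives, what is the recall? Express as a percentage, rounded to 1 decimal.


Recall = TP / (TP + FN) * 100
= 54 / (54 + 15)
= 54 / 69
= 0.7826
= 78.3%

78.3


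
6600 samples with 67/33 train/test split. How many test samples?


Train samples = 6600 * 67% = 4422
Test samples = 6600 - 4422
= 2178

2178


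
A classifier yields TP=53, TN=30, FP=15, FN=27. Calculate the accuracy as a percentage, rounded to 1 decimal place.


Accuracy = (TP + TN) / (TP + TN + FP + FN) * 100
= (53 + 30) / (53 + 30 + 15 + 27)
= 83 / 125
= 0.664
= 66.4%

66.4


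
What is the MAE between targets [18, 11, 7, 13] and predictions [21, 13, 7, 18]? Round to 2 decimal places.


Absolute errors: [3, 2, 0, 5]
Sum of absolute errors = 10
MAE = 10 / 4 = 2.50

2.50


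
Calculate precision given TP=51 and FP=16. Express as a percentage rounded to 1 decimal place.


Precision = TP / (TP + FP) * 100
= 51 / (51 + 16)
= 51 / 67
= 0.7612
= 76.1%

76.1


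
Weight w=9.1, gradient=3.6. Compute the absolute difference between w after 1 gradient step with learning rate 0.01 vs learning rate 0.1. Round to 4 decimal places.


With lr=0.01: w_new = 9.1 - 0.01 * 3.6 = 9.064
With lr=0.1: w_new = 9.1 - 0.1 * 3.6 = 8.74
Absolute difference = |9.064 - 8.74|
= 0.3240

0.3240


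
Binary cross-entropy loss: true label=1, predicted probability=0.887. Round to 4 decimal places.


For y=1: Loss = -log(p)
= -log(0.887)
= -(-0.1199)
= 0.1199

0.1199


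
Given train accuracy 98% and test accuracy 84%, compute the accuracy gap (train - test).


Gap = train_accuracy - test_accuracy
= 98 - 84
= 14%
This gap suggests the model is overfitting.

14


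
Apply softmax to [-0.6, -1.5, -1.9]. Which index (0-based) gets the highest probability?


Softmax is a monotonic transformation, so it preserves the argmax.
We need to find the index of the maximum logit.
Index 0: -0.6
Index 1: -1.5
Index 2: -1.9
Maximum logit = -0.6 at index 0

0


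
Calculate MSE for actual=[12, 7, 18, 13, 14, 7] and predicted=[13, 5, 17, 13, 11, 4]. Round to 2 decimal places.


Differences: [-1, 2, 1, 0, 3, 3]
Squared errors: [1, 4, 1, 0, 9, 9]
Sum of squared errors = 24
MSE = 24 / 6 = 4.00

4.00


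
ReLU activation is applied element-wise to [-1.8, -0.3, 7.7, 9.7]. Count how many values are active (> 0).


ReLU(x) = max(0, x) for each element:
ReLU(-1.8) = 0
ReLU(-0.3) = 0
ReLU(7.7) = 7.7
ReLU(9.7) = 9.7
Active neurons (>0): 2

2


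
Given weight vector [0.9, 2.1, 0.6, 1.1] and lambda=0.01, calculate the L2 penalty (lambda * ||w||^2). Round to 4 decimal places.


Squaring each weight:
0.9^2 = 0.81
2.1^2 = 4.41
0.6^2 = 0.36
1.1^2 = 1.21
Sum of squares = 6.79
Penalty = 0.01 * 6.79 = 0.0679

0.0679


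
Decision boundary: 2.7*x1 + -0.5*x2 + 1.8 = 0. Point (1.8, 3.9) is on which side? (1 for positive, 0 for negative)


Compute 2.7 * 1.8 + -0.5 * 3.9 + 1.8
= 4.86 + -1.95 + 1.8
= 4.71
Since 4.71 >= 0, the point is on the positive side.

1


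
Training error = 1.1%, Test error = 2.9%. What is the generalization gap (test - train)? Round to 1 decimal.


Generalization gap = test_error - train_error
= 2.9 - 1.1
= 1.8%
A small gap suggests good generalization.

1.8


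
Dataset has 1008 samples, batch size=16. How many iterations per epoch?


Iterations per epoch = dataset_size / batch_size
= 1008 / 16
= 63

63


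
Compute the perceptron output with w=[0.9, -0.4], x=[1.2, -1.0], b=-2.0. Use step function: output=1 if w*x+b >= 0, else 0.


z = w . x + b
= 0.9*1.2 + -0.4*-1.0 + -2.0
= 1.08 + 0.4 + -2.0
= 1.48 + -2.0
= -0.52
Since z = -0.52 < 0, output = 0

0


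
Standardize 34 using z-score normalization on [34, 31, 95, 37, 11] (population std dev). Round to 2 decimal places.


Mean = (34 + 31 + 95 + 37 + 11) / 5 = 41.6
Variance = sum((x_i - mean)^2) / n = 795.84
Std = sqrt(795.84) = 28.2106
Z = (x - mean) / std
= (34 - 41.6) / 28.2106
= -7.6 / 28.2106
= -0.27

-0.27


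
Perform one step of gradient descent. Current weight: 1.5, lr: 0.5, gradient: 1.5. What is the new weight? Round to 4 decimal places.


w_new = w_old - lr * gradient
= 1.5 - 0.5 * 1.5
= 1.5 - (0.75)
= 0.7500

0.7500


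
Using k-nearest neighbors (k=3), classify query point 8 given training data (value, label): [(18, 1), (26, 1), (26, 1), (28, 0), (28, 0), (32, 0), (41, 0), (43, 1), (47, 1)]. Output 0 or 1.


Distances from query 8:
Point 18 (class 1): distance = 10
Point 26 (class 1): distance = 18
Point 26 (class 1): distance = 18
K=3 nearest neighbors: classes = [1, 1, 1]
Votes for class 1: 3 / 3
Majority vote => class 1

1


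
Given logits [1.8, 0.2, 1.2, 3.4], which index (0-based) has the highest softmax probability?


Softmax is a monotonic transformation, so it preserves the argmax.
We need to find the index of the maximum logit.
Index 0: 1.8
Index 1: 0.2
Index 2: 1.2
Index 3: 3.4
Maximum logit = 3.4 at index 3

3


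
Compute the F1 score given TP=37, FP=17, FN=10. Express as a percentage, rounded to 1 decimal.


Precision = TP / (TP + FP) = 37 / 54 = 0.6852
Recall = TP / (TP + FN) = 37 / 47 = 0.7872
F1 = 2 * P * R / (P + R)
= 2 * 0.6852 * 0.7872 / (0.6852 + 0.7872)
= 1.0788 / 1.4724
= 0.7327
As percentage: 73.3%

73.3


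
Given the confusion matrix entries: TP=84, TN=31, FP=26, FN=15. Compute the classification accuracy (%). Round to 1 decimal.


Accuracy = (TP + TN) / (TP + TN + FP + FN) * 100
= (84 + 31) / (84 + 31 + 26 + 15)
= 115 / 156
= 0.7372
= 73.7%

73.7


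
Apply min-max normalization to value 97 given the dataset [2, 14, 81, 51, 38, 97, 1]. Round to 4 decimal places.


Min = 1, Max = 97
Range = 97 - 1 = 96
Scaled = (x - min) / (max - min)
= (97 - 1) / 96
= 96 / 96
= 1.0000

1.0000


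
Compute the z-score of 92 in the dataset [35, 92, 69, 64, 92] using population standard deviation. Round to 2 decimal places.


Mean = (35 + 92 + 69 + 64 + 92) / 5 = 70.4
Variance = sum((x_i - mean)^2) / n = 445.84
Std = sqrt(445.84) = 21.1149
Z = (x - mean) / std
= (92 - 70.4) / 21.1149
= 21.6 / 21.1149
= 1.02

1.02


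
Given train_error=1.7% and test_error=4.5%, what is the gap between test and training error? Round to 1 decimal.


Generalization gap = test_error - train_error
= 4.5 - 1.7
= 2.8%
A moderate gap.

2.8


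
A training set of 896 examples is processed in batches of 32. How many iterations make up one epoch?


Iterations per epoch = dataset_size / batch_size
= 896 / 32
= 28

28


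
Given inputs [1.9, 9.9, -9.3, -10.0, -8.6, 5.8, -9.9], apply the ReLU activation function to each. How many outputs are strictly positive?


ReLU(x) = max(0, x) for each element:
ReLU(1.9) = 1.9
ReLU(9.9) = 9.9
ReLU(-9.3) = 0
ReLU(-10.0) = 0
ReLU(-8.6) = 0
ReLU(5.8) = 5.8
ReLU(-9.9) = 0
Active neurons (>0): 3

3


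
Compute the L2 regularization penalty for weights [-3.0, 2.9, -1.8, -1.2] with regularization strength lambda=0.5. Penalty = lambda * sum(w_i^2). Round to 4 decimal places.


Squaring each weight:
(-3.0)^2 = 9.0
2.9^2 = 8.41
(-1.8)^2 = 3.24
(-1.2)^2 = 1.44
Sum of squares = 22.09
Penalty = 0.5 * 22.09 = 11.0450

11.0450


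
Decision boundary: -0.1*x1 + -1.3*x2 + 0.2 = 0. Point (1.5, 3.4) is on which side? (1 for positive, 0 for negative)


Compute -0.1 * 1.5 + -1.3 * 3.4 + 0.2
= -0.15 + -4.42 + 0.2
= -4.37
Since -4.37 < 0, the point is on the negative side.

0


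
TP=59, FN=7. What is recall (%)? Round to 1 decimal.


Recall = TP / (TP + FN) * 100
= 59 / (59 + 7)
= 59 / 66
= 0.8939
= 89.4%

89.4


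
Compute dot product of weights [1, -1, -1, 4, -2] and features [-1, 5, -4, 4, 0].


Element-wise products:
1 * -1 = -1
-1 * 5 = -5
-1 * -4 = 4
4 * 4 = 16
-2 * 0 = 0
Sum = -1 + -5 + 4 + 16 + 0
= 14

14


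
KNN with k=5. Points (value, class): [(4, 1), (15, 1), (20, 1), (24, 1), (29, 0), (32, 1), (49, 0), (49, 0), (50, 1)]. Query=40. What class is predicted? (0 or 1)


Distances from query 40:
Point 32 (class 1): distance = 8
Point 49 (class 0): distance = 9
Point 49 (class 0): distance = 9
Point 50 (class 1): distance = 10
Point 29 (class 0): distance = 11
K=5 nearest neighbors: classes = [1, 0, 0, 1, 0]
Votes for class 1: 2 / 5
Majority vote => class 0

0


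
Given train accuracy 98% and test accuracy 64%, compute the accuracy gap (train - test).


Gap = train_accuracy - test_accuracy
= 98 - 64
= 34%
This large gap strongly indicates overfitting.

34


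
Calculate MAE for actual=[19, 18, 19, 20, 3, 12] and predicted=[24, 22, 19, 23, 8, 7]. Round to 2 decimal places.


Absolute errors: [5, 4, 0, 3, 5, 5]
Sum of absolute errors = 22
MAE = 22 / 6 = 3.67

3.67


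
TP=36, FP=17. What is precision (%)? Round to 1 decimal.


Precision = TP / (TP + FP) * 100
= 36 / (36 + 17)
= 36 / 53
= 0.6792
= 67.9%

67.9


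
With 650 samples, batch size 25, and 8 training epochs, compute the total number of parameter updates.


Iterations per epoch = 650 / 25 = 26
Total updates = iterations_per_epoch * epochs
= 26 * 8
= 208

208


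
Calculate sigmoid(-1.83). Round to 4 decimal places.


sigmoid(z) = 1 / (1 + exp(-z))
exp(-(-1.83)) = exp(1.83) = 6.2339
1 + 6.2339 = 7.2339
1 / 7.2339 = 0.1382

0.1382


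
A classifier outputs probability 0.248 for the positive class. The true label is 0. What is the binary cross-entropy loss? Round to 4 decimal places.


For y=0: Loss = -log(1-p)
= -log(1 - 0.248)
= -log(0.752)
= -(-0.285)
= 0.2850

0.2850


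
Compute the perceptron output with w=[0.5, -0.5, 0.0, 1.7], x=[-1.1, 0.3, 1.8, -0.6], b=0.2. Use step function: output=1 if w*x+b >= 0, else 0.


z = w . x + b
= 0.5*-1.1 + -0.5*0.3 + 0.0*1.8 + 1.7*-0.6 + 0.2
= -0.55 + -0.15 + 0.0 + -1.02 + 0.2
= -1.72 + 0.2
= -1.52
Since z = -1.52 < 0, output = 0

0


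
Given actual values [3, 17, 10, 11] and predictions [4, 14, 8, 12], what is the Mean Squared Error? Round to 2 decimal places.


Differences: [-1, 3, 2, -1]
Squared errors: [1, 9, 4, 1]
Sum of squared errors = 15
MSE = 15 / 4 = 3.75

3.75


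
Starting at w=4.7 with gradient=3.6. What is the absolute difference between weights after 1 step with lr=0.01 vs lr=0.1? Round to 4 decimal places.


With lr=0.01: w_new = 4.7 - 0.01 * 3.6 = 4.664
With lr=0.1: w_new = 4.7 - 0.1 * 3.6 = 4.34
Absolute difference = |4.664 - 4.34|
= 0.3240

0.3240


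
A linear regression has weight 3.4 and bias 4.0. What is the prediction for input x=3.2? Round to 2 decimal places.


y = 3.4 * 3.2 + (4.0)
= 10.88 + (4.0)
= 14.88

14.88


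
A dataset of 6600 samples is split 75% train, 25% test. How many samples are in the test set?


Train samples = 6600 * 75% = 4950
Test samples = 6600 - 4950
= 1650

1650


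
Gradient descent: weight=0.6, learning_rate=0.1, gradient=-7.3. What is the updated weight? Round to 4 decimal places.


w_new = w_old - lr * gradient
= 0.6 - 0.1 * -7.3
= 0.6 - (-0.73)
= 1.3300

1.3300
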